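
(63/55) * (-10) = -126/11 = -11.45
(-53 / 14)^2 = 2809 / 196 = 14.33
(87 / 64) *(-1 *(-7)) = 609 / 64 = 9.52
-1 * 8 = -8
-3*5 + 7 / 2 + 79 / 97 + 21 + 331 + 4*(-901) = -632961 / 194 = -3262.69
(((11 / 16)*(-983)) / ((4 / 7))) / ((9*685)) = -75691 / 394560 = -0.19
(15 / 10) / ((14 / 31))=93 / 28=3.32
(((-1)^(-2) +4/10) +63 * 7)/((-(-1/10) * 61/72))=318528/61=5221.77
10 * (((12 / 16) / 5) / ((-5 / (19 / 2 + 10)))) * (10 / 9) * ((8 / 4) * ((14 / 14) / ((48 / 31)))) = -403 / 48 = -8.40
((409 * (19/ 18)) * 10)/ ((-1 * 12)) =-38855/ 108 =-359.77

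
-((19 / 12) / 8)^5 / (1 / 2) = -2476099 / 4076863488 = -0.00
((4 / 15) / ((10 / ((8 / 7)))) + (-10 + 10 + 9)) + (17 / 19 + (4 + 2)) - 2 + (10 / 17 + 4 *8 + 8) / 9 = 3126118 / 169575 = 18.44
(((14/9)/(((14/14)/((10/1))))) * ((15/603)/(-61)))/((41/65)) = -45500/4524309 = -0.01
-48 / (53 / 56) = -2688 / 53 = -50.72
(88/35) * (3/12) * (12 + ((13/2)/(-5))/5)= 6457/875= 7.38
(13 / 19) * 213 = 145.74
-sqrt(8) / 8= -sqrt(2) / 4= -0.35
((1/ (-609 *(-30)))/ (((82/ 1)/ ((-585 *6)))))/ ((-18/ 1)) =13/ 99876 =0.00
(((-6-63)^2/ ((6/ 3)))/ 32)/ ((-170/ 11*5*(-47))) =52371/ 2556800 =0.02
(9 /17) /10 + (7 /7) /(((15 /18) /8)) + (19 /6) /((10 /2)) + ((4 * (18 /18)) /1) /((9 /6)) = 1101 /85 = 12.95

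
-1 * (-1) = 1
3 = 3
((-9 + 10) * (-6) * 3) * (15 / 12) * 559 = -25155 / 2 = -12577.50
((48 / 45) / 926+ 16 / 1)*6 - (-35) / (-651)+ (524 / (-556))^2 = 402832397288 / 4159714695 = 96.84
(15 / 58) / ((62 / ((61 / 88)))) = 915 / 316448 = 0.00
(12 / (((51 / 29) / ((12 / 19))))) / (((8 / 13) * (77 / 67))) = 6.09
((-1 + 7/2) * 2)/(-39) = -5/39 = -0.13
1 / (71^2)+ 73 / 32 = 368025 / 161312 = 2.28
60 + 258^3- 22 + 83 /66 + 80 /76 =21535634597 /1254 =17173552.31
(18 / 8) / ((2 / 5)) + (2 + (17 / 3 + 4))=415 / 24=17.29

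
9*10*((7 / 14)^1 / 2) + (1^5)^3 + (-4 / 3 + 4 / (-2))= 20.17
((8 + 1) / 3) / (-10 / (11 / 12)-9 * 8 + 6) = -11 / 282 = -0.04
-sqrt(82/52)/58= -sqrt(1066)/1508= -0.02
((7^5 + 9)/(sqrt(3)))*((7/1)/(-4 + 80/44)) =-161854*sqrt(3)/9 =-31148.82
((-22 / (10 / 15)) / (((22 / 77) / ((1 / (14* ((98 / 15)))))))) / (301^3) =-495 / 10690193192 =-0.00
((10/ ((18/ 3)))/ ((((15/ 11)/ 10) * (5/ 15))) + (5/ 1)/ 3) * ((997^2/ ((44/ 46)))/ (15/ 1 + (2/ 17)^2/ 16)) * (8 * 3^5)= 5162404300.58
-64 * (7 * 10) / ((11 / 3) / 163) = -2190720 / 11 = -199156.36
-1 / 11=-0.09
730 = 730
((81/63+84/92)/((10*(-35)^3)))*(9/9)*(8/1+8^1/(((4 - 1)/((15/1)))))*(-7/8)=1062/4930625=0.00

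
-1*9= -9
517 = 517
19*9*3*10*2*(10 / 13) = 102600 / 13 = 7892.31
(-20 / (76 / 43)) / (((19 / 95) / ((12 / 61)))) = -11.13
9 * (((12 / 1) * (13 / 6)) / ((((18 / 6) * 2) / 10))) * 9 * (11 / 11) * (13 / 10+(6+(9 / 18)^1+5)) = 44928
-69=-69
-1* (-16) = 16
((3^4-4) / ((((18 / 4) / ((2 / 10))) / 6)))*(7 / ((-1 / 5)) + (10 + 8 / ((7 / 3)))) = -6644 / 15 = -442.93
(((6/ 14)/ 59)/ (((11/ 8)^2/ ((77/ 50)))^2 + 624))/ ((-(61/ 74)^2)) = -117755904/ 6890330088011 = -0.00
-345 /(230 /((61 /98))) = -183 /196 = -0.93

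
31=31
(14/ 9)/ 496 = 7/ 2232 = 0.00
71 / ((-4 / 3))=-213 / 4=-53.25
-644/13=-49.54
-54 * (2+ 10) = -648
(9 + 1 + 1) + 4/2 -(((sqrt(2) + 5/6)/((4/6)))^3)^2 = -531405*sqrt(2)/1024 -2954625/4096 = -1455.25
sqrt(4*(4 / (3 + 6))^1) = 4 / 3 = 1.33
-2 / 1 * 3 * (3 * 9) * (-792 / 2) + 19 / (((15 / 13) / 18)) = 322242 / 5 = 64448.40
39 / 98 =0.40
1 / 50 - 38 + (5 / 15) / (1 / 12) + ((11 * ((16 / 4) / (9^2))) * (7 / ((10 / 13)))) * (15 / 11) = -36773 / 1350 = -27.24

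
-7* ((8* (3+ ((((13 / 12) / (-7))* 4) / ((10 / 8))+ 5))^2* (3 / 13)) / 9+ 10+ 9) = -13137077 / 61425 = -213.87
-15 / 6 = -5 / 2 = -2.50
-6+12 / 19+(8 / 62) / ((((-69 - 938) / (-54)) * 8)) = -167559 / 31217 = -5.37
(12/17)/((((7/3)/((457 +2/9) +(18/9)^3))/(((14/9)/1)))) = 33496/153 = 218.93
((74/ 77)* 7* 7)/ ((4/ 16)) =2072/ 11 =188.36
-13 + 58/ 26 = -140/ 13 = -10.77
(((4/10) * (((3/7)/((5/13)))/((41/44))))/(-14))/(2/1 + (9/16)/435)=-796224/46638935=-0.02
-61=-61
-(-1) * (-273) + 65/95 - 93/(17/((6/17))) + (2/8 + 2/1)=-5974133/21964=-272.00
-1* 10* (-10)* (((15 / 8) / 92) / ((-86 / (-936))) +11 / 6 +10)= 7153525 / 5934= 1205.51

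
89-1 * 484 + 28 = -367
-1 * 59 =-59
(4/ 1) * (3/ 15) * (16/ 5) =64/ 25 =2.56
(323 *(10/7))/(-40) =-323/28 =-11.54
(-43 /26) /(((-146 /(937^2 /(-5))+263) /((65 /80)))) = -37752667 /7389010464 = -0.01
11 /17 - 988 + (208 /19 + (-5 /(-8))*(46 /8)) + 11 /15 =-150711049 /155040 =-972.08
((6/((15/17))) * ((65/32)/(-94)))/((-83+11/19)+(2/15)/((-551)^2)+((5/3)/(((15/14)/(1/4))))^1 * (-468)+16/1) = 1006437315/1701495049792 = 0.00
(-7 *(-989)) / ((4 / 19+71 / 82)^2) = 390805604 / 65403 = 5975.35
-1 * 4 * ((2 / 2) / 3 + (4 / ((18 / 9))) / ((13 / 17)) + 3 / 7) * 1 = -3688 / 273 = -13.51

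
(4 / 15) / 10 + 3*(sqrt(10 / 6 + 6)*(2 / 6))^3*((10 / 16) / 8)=2 / 75 + 115*sqrt(69) / 5184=0.21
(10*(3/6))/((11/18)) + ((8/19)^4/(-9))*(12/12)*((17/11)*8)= 105002954/12901779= 8.14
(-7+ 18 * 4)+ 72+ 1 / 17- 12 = 2126 / 17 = 125.06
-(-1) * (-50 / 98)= -25 / 49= -0.51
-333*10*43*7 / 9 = -111370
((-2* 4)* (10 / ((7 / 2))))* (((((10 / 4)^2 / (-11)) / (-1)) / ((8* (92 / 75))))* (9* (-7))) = 84375 / 1012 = 83.37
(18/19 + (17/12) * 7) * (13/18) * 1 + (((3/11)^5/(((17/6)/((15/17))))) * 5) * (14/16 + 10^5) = 46376387615389/191015504856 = 242.79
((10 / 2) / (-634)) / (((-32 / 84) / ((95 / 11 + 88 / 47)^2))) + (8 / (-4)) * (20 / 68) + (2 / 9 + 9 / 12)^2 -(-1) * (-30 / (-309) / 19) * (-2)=4809439432660175 / 1826648991005256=2.63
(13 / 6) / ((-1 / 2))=-13 / 3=-4.33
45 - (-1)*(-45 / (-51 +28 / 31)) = 71280 / 1553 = 45.90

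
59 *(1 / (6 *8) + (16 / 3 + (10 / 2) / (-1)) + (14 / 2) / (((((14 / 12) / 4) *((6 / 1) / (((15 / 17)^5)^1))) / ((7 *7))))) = 422931916571 / 68153136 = 6205.61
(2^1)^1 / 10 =0.20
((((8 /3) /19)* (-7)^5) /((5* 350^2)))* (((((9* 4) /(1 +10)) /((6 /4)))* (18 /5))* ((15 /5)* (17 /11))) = -5037984 /35921875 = -0.14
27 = 27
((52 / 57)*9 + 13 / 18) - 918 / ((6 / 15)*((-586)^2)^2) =180124041183995 / 20164458991536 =8.93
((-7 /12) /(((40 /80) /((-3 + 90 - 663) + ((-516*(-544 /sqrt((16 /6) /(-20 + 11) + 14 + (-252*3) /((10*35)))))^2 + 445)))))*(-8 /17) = 93076279660084 /24837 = 3747484787.22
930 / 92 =465 / 46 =10.11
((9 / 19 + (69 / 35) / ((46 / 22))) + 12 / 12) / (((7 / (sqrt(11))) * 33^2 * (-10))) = -1607 * sqrt(11) / 50692950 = -0.00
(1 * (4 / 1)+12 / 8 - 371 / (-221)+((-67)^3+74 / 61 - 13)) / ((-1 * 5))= 8109296251 / 134810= 60153.52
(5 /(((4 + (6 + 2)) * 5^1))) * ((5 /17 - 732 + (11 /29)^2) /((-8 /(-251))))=-1312622321 /686256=-1912.73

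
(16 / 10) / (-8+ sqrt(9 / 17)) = -1088 / 5395 - 24 * sqrt(17) / 5395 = -0.22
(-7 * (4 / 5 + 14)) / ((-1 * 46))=259 / 115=2.25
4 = 4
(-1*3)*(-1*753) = 2259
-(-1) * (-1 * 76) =-76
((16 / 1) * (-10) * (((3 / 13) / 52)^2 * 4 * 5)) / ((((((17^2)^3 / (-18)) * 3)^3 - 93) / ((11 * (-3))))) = -12830400 / 401655755035506294041941417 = -0.00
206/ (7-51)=-103/ 22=-4.68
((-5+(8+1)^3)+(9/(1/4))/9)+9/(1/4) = 764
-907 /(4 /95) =-86165 /4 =-21541.25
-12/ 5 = -2.40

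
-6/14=-3/7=-0.43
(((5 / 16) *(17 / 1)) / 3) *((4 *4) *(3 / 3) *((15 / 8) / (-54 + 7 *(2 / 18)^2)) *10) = -172125 / 17468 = -9.85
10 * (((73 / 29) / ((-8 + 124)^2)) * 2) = 365 / 97556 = 0.00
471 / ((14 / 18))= 4239 / 7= 605.57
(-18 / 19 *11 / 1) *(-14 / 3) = 924 / 19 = 48.63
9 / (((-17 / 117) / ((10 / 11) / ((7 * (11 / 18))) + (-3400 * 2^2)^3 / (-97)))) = -2243512567314385380 / 1396703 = -1606291793827.60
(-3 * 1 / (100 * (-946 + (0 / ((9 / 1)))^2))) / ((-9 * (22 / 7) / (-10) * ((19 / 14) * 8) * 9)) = 49 / 427062240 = 0.00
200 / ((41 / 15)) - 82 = -362 / 41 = -8.83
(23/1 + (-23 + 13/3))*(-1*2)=-26/3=-8.67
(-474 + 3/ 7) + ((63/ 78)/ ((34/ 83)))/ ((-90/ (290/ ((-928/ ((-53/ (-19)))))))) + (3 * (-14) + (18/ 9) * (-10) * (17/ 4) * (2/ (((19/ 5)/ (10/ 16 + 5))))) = -8659285793/ 11286912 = -767.20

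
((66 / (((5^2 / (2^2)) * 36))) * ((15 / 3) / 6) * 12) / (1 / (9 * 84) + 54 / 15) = 11088 / 13613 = 0.81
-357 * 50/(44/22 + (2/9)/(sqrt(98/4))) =-35423325/3967 + 562275 * sqrt(2)/3967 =-8729.05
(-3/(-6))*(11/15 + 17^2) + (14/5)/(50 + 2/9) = 491287/3390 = 144.92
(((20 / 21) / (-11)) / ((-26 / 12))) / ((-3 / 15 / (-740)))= 148000 / 1001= 147.85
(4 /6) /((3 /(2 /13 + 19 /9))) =530 /1053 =0.50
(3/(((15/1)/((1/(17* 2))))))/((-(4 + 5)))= -0.00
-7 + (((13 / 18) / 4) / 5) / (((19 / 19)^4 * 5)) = -12587 / 1800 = -6.99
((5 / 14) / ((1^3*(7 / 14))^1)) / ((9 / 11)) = 55 / 63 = 0.87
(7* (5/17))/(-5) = -7/17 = -0.41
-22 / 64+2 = 53 / 32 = 1.66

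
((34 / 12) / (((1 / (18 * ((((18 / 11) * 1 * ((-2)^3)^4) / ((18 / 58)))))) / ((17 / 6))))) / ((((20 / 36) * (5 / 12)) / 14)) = 51904806912 / 275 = 188744752.41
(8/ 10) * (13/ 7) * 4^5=53248/ 35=1521.37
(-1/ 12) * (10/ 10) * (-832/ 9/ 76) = 52/ 513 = 0.10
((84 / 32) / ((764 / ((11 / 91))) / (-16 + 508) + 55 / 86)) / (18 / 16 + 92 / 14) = 17104626 / 676317011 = 0.03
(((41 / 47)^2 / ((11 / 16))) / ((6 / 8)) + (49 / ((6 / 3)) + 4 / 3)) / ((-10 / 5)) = -1327171 / 97196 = -13.65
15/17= 0.88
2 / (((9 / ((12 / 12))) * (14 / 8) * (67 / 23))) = 184 / 4221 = 0.04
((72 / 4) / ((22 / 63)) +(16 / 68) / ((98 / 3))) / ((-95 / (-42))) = 2834262 / 124355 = 22.79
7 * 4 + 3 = 31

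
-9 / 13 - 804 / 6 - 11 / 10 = -135.79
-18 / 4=-9 / 2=-4.50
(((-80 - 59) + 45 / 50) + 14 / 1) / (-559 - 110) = 1241 / 6690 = 0.19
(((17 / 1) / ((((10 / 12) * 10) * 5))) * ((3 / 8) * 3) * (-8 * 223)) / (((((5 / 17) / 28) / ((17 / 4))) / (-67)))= 13873570137 / 625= 22197712.22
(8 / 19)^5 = 32768 / 2476099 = 0.01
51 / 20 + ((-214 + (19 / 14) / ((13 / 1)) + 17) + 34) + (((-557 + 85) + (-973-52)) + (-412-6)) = -3777129 / 1820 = -2075.35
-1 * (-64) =64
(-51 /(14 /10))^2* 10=650250 /49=13270.41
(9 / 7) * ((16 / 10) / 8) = 9 / 35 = 0.26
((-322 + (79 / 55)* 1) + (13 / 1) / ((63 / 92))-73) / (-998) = 0.38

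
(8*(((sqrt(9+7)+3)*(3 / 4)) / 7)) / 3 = 2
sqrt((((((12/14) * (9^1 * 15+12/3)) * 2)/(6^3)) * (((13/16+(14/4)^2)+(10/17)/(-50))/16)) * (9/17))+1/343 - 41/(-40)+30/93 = sqrt(172697770)/19040+574393/425320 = 2.04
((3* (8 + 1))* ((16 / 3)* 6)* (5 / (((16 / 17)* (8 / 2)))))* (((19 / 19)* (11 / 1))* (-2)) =-25245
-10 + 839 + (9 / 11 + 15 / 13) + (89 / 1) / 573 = 68101744 / 81939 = 831.13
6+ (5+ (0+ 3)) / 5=38 / 5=7.60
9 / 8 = 1.12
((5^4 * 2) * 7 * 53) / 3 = 463750 / 3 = 154583.33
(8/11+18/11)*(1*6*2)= 312/11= 28.36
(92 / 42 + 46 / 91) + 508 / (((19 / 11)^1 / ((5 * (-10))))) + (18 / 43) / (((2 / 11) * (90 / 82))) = -16394037103 / 1115205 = -14700.47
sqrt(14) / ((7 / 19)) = 19*sqrt(14) / 7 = 10.16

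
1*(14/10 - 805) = -4018/5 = -803.60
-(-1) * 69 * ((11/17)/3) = 253/17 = 14.88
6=6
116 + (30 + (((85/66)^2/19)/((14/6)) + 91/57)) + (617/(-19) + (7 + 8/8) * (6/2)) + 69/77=27047117/193116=140.06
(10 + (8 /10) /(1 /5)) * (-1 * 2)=-28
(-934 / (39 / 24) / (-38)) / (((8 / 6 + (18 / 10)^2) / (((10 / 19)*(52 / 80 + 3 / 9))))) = 2755300 / 1609699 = 1.71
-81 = -81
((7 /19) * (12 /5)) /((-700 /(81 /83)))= -243 /197125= -0.00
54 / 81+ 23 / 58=185 / 174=1.06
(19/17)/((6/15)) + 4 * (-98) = -13233/34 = -389.21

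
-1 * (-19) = 19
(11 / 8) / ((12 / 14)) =77 / 48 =1.60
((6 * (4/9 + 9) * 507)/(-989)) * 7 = -201110/989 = -203.35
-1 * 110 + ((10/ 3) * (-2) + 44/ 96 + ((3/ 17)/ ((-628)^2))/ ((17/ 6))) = -9933805801/ 85482732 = -116.21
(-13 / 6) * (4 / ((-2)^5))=13 / 48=0.27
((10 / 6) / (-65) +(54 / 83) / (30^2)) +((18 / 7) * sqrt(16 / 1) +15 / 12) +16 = 62336713 / 2265900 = 27.51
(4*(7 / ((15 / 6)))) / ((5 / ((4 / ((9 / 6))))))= 448 / 75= 5.97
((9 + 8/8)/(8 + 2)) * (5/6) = 5/6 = 0.83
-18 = -18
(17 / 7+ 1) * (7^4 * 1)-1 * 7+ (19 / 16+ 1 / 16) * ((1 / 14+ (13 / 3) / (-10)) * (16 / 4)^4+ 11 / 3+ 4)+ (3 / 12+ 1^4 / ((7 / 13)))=341077 / 42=8120.88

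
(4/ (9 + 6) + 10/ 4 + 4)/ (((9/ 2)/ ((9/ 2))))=203/ 30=6.77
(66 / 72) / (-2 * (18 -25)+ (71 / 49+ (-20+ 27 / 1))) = 49 / 1200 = 0.04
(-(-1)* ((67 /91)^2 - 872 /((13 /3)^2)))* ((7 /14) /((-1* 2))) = 380063 /33124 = 11.47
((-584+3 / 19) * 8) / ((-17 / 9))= 798696 / 323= 2472.74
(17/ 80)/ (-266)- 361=-7682097/ 21280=-361.00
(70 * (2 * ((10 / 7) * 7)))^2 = 1960000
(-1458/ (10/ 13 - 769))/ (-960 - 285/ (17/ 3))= -35802/ 19058525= -0.00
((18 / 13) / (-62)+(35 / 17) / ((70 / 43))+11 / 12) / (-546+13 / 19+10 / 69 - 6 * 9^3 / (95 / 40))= -4082477 / 4513246972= -0.00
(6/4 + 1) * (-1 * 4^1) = -10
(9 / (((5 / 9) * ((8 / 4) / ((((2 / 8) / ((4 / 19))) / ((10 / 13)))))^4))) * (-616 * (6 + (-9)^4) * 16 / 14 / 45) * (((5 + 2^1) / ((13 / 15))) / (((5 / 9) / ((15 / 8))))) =-105543071914687407 / 6553600000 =-16104594.71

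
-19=-19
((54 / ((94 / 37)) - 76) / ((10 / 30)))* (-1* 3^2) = 1478.11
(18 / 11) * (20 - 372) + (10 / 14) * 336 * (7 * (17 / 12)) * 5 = 11324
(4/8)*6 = 3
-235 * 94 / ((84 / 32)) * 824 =-145617280 / 21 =-6934156.19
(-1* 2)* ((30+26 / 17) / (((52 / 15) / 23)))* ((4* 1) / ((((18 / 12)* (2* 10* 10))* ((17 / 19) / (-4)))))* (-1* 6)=-2810784 / 18785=-149.63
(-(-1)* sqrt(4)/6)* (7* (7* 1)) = 16.33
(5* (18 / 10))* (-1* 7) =-63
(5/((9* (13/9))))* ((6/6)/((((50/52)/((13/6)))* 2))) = 13/30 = 0.43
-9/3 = -3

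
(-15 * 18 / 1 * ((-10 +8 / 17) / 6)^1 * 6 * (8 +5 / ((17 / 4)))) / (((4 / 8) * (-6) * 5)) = -454896 / 289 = -1574.03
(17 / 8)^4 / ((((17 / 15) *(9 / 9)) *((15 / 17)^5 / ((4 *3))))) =6975757441 / 17280000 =403.69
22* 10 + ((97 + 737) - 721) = 333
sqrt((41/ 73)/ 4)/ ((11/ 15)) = 15 * sqrt(2993)/ 1606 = 0.51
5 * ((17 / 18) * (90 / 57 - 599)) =-964835 / 342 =-2821.15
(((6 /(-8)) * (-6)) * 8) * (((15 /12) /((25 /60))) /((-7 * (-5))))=108 /35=3.09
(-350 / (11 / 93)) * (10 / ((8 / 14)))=-569625 / 11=-51784.09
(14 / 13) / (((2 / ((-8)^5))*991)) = -229376 / 12883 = -17.80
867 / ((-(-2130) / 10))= 289 / 71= 4.07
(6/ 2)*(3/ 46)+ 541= 24895/ 46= 541.20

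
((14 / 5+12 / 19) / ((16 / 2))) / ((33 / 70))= 1141 / 1254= 0.91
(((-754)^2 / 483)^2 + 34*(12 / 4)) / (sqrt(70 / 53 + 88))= 161617118867*sqrt(27878) / 184065021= 146604.37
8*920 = 7360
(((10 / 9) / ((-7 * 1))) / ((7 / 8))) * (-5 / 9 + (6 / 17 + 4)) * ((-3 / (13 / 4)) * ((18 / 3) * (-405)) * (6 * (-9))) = 129081600 / 1547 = 83439.95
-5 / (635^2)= -1 / 80645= -0.00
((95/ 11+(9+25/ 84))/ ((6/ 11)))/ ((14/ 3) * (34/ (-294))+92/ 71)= 1176541/ 27056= 43.49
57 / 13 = 4.38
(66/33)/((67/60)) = 1.79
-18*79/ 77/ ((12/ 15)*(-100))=711/ 3080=0.23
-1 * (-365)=365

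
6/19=0.32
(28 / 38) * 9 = 126 / 19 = 6.63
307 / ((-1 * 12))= -307 / 12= -25.58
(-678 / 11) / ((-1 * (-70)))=-339 / 385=-0.88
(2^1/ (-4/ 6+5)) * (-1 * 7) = -42/ 13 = -3.23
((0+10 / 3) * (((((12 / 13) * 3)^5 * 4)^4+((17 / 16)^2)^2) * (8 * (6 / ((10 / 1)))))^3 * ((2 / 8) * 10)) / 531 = 11280016472340125905050474220390305314394298930817027372693827671922314101886972016999217416275877511271641627445553 / 1113250721533757198582289335913386954075743011307126224041566628024622995430440960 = 10132503176642298707174820000000000.00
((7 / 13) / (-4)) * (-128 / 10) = 112 / 65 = 1.72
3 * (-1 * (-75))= 225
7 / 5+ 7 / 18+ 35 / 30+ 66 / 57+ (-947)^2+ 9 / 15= 153355145 / 171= 896813.71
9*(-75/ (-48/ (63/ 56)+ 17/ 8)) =16200/ 973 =16.65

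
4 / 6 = 2 / 3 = 0.67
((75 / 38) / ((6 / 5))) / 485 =25 / 7372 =0.00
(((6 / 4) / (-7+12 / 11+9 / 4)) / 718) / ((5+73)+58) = -0.00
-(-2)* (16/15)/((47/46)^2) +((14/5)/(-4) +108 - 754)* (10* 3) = -642784423/33135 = -19398.96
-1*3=-3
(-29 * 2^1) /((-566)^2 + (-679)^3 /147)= 174 /5427643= 0.00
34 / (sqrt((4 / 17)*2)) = 17*sqrt(34) / 2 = 49.56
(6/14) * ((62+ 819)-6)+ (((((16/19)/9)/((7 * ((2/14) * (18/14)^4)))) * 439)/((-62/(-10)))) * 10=13885679075/34779861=399.24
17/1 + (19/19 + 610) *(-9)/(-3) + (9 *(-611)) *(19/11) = -84131/11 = -7648.27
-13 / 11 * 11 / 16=-13 / 16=-0.81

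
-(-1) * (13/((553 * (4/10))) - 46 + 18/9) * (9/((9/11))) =-534589/1106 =-483.35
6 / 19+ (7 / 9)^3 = 10891 / 13851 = 0.79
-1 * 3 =-3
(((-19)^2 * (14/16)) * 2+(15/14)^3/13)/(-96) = -6.58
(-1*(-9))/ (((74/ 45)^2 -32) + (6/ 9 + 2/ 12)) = -36450/ 115273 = -0.32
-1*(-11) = 11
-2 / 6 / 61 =-1 / 183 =-0.01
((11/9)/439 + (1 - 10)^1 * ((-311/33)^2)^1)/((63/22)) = -764286680/2738043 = -279.14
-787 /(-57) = 787 /57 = 13.81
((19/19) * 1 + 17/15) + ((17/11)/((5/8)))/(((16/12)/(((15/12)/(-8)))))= 4867/2640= 1.84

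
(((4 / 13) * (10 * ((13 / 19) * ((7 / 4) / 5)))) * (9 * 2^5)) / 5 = 4032 / 95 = 42.44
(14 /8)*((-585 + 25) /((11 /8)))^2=35123200 /121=290274.38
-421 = -421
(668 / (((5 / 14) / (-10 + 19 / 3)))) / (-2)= 51436 / 15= 3429.07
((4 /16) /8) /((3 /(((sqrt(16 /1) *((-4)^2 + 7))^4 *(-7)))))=-15671096 /3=-5223698.67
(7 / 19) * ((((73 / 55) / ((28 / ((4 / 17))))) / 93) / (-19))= -73 / 31390755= -0.00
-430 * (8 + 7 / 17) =-3617.06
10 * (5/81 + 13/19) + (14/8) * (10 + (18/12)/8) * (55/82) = 156826985/8076672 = 19.42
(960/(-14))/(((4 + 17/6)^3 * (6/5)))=-0.18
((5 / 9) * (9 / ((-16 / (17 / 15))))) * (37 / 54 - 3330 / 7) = 3052537 / 18144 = 168.24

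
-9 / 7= -1.29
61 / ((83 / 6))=366 / 83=4.41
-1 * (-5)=5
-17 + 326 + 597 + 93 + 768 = 1767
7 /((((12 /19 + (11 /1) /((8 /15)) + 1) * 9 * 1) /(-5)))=-0.17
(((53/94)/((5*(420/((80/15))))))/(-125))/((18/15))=-53/5551875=-0.00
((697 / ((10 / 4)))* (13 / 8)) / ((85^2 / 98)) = 26117 / 4250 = 6.15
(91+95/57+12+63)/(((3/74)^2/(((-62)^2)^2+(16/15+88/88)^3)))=137363775510516548/91125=1507421404779.33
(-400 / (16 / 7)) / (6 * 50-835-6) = 175 / 541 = 0.32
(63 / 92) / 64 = 63 / 5888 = 0.01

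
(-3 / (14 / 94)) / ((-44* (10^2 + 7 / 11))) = 47 / 10332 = 0.00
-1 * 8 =-8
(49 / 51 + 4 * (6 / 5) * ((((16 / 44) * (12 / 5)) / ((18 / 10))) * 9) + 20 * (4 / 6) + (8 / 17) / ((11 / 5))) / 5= 33149 / 4675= 7.09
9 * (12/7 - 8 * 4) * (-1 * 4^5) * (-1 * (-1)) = 279113.14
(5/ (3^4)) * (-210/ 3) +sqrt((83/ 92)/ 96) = -350/ 81 +sqrt(11454)/ 1104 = -4.22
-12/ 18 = -2/ 3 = -0.67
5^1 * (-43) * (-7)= 1505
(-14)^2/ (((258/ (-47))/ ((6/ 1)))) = -9212/ 43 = -214.23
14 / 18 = 7 / 9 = 0.78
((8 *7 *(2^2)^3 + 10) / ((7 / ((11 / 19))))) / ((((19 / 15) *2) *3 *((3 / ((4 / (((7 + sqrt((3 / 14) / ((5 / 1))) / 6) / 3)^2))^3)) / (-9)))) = -81707831697353170454187356160000 / 1755076654661608026640948951801 + 8773864623355571613941760000 *sqrt(210) / 92372455508505685612681523779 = -45.18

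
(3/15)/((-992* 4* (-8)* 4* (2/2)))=1/634880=0.00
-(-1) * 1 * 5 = 5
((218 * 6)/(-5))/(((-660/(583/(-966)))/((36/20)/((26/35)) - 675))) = 33674133/209300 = 160.89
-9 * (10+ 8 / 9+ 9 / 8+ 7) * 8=-1369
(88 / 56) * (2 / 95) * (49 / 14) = 11 / 95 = 0.12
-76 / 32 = -19 / 8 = -2.38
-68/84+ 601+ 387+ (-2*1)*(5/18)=62158/63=986.63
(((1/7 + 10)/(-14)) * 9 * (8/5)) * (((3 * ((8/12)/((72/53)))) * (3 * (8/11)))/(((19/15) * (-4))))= 6.61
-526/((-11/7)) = 3682/11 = 334.73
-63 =-63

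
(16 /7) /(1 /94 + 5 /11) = 16544 /3367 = 4.91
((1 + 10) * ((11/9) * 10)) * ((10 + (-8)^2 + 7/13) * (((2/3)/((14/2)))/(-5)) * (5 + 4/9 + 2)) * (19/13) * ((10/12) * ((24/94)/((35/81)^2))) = -32239723032/13622245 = -2366.70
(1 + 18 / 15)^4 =14641 / 625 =23.43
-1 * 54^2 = -2916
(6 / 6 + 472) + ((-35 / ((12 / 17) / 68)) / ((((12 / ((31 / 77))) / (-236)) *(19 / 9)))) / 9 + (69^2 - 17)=12456082 / 1881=6622.05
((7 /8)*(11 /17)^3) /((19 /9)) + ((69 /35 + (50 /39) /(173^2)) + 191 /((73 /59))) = 348436537292502577 /2227091548489080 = 156.45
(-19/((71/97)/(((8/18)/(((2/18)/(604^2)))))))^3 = -19452597975288885171429572608/357911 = -54350377538798430815005.89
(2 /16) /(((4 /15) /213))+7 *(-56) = -9349 /32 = -292.16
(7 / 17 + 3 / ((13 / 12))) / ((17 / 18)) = 12654 / 3757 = 3.37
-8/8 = -1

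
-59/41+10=351/41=8.56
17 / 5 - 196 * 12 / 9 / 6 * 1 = -1807 / 45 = -40.16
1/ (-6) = -1/ 6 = -0.17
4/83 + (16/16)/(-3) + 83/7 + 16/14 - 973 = -239111/249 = -960.29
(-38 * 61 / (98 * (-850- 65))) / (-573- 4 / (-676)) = -3211 / 71174460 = -0.00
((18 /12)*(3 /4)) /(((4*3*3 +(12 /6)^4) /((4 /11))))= 9 /1144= 0.01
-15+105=90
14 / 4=7 / 2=3.50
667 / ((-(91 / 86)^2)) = -4933132 / 8281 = -595.72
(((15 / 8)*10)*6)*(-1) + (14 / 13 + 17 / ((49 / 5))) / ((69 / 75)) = -3206925 / 29302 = -109.44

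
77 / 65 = 1.18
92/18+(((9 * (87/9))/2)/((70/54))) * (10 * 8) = 169450/63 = 2689.68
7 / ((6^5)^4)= 7 / 3656158440062976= 0.00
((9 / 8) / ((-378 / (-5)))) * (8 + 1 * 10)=15 / 56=0.27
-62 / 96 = -31 / 48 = -0.65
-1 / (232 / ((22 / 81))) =-11 / 9396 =-0.00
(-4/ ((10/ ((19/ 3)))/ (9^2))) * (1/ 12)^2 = -57/ 40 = -1.42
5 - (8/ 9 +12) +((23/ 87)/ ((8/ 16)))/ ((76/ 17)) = -7.77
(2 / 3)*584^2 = 682112 / 3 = 227370.67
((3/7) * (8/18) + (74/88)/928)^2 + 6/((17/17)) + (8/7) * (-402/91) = 9443289493021/9558357000192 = 0.99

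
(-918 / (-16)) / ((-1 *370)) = -459 / 2960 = -0.16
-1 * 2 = -2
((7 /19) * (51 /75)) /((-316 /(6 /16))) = -357 /1200800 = -0.00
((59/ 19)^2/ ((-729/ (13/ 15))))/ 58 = -45253/ 228957030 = -0.00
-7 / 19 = -0.37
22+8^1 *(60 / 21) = 44.86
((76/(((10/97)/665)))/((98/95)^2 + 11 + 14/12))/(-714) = -632056850/12179633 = -51.89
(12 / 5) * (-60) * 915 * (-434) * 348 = 19899976320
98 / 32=3.06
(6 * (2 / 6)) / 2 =1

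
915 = 915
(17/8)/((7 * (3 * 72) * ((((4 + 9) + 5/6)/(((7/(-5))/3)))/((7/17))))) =-7/358560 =-0.00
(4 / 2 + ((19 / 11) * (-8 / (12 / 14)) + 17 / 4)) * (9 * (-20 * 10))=195450 / 11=17768.18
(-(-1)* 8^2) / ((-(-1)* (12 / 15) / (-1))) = -80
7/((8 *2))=7/16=0.44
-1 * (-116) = 116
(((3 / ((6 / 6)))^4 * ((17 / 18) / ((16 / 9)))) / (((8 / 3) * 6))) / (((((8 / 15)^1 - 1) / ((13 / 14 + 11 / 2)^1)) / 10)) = -370.49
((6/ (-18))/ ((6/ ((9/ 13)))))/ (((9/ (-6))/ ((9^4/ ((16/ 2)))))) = 2187/ 104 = 21.03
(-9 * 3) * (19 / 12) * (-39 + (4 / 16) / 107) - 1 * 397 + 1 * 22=2212161 / 1712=1292.15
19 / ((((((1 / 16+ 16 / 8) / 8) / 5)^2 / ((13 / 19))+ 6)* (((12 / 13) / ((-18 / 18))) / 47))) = -15453900800 / 95908473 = -161.13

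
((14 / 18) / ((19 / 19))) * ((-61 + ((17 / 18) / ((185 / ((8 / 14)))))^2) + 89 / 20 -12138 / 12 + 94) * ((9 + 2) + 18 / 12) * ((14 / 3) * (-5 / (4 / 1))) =2646280022905 / 47904048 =55241.26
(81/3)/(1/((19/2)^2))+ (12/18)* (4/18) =2436.90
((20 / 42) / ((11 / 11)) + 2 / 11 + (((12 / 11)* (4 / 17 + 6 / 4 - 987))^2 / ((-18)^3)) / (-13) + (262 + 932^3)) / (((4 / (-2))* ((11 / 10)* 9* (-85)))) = 417337592192167363 / 867608375634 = 481020.70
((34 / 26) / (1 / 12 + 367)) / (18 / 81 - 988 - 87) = -108 / 32583785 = -0.00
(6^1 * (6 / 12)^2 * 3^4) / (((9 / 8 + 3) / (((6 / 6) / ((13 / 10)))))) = 3240 / 143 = 22.66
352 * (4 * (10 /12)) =1173.33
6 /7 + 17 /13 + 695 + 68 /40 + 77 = 706037 /910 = 775.86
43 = 43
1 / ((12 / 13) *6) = 13 / 72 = 0.18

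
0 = 0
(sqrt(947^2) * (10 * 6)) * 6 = 340920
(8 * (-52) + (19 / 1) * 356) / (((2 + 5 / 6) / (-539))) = -20529432 / 17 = -1207613.65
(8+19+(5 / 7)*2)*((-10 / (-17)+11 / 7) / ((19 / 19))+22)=572125 / 833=686.82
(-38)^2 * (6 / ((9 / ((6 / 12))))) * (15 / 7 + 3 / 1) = 17328 / 7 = 2475.43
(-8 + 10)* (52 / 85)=104 / 85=1.22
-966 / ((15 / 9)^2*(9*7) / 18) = -2484 / 25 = -99.36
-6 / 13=-0.46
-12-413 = -425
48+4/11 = 532/11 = 48.36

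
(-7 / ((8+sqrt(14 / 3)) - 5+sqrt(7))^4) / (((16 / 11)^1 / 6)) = -18711 / (8 *(sqrt(42)+3 *sqrt(7)+9)^4) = -0.01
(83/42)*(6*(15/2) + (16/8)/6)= 89.59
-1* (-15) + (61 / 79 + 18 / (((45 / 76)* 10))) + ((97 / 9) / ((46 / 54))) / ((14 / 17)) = 21733913 / 635950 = 34.18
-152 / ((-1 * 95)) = 8 / 5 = 1.60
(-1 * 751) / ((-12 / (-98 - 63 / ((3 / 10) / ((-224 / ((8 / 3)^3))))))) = 14314811 / 96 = 149112.61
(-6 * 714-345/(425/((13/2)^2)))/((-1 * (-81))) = -489407/9180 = -53.31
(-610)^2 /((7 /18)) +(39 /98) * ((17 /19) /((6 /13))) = 3563232473 /3724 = 956829.34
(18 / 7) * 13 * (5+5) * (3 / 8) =1755 / 14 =125.36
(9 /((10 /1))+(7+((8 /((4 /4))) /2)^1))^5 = 23863536599 /100000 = 238635.37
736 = 736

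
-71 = -71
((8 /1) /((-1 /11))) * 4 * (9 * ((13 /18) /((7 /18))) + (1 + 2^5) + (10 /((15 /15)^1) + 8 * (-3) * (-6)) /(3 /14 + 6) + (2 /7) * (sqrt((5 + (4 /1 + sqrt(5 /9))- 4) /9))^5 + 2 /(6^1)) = -16040992 /609- 704 * sqrt(3) * (sqrt(5) + 15)^(5 /2) /45927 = -26372.63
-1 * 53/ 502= -53/ 502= -0.11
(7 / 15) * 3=7 / 5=1.40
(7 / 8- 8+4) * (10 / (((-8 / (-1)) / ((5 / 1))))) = -625 / 32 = -19.53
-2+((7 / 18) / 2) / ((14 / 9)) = -15 / 8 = -1.88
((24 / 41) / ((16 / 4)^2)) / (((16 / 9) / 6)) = 81 / 656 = 0.12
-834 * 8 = -6672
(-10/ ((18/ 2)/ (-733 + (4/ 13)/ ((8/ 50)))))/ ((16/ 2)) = 1320/ 13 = 101.54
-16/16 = -1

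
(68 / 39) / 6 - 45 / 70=-577 / 1638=-0.35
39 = 39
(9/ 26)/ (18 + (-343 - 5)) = -3/ 2860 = -0.00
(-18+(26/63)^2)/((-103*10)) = 35383/2044035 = 0.02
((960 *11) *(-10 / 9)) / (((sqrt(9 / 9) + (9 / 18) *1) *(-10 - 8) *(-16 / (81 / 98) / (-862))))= 948200 / 49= 19351.02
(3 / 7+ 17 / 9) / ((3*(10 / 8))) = 584 / 945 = 0.62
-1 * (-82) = 82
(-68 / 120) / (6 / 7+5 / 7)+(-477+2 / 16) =-629951 / 1320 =-477.24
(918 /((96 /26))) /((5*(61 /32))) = 7956 /305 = 26.09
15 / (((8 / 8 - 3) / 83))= -1245 / 2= -622.50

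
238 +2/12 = 1429/6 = 238.17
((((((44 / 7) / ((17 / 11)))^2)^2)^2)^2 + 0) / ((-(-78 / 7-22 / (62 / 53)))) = 281117239910637056963316330023940447426052096 / 1501411988248058908854700191487982917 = 187235243.96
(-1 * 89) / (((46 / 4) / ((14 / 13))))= -2492 / 299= -8.33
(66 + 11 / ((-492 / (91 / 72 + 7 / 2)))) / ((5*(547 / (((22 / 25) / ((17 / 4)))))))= 25676321 / 5146996500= 0.00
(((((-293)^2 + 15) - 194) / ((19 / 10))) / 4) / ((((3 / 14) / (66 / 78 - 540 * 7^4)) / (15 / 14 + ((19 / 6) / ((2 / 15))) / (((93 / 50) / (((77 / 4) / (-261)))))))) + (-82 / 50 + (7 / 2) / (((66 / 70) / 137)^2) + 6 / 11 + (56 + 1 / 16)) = -592212536524320818611 / 66964352400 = -8843698405.19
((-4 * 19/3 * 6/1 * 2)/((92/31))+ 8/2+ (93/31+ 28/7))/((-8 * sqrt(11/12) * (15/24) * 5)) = 4206 * sqrt(33)/6325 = 3.82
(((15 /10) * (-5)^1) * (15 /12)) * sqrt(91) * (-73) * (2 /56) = 5475 * sqrt(91) /224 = 233.16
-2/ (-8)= 1/ 4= 0.25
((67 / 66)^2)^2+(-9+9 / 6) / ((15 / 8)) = -2.94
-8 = -8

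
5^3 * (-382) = -47750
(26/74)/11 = 13/407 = 0.03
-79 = -79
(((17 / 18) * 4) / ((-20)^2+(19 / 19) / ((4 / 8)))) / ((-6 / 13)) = -221 / 10854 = -0.02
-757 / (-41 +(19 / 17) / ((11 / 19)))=141559 / 7306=19.38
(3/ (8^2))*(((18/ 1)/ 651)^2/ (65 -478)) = -0.00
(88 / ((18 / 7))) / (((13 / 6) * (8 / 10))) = 770 / 39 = 19.74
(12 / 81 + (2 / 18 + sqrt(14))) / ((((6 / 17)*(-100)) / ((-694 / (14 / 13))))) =76687 / 16200 + 76687*sqrt(14) / 4200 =73.05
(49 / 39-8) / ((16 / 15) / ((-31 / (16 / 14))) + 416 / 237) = -22543045 / 5736224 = -3.93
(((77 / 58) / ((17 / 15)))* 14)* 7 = 56595 / 493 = 114.80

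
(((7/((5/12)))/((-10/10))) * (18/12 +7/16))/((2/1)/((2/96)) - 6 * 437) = 217/16840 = 0.01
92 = 92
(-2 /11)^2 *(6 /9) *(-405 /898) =-540 /54329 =-0.01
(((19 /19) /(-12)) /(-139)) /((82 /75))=25 /45592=0.00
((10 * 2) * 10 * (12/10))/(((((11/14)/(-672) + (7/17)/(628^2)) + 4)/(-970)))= -917758701619200/15764444609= -58217.00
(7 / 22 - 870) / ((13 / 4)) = -38266 / 143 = -267.59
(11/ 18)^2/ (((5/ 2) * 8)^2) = 121/ 129600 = 0.00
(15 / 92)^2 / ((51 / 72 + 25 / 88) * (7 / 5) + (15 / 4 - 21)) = -37125 / 22150288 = -0.00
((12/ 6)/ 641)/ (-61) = -0.00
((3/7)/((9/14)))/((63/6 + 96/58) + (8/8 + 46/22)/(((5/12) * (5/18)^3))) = 797500/428565969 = 0.00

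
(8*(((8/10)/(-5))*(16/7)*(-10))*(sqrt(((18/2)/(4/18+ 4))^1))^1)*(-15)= -13824*sqrt(38)/133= -640.73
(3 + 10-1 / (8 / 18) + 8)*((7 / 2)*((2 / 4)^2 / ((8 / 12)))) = 1575 / 64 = 24.61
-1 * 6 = -6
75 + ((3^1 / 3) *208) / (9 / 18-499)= 74359 / 997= 74.58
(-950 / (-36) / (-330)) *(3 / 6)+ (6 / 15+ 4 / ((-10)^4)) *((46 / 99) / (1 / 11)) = 2979661 / 1485000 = 2.01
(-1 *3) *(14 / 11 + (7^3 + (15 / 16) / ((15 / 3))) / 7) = -185907 / 1232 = -150.90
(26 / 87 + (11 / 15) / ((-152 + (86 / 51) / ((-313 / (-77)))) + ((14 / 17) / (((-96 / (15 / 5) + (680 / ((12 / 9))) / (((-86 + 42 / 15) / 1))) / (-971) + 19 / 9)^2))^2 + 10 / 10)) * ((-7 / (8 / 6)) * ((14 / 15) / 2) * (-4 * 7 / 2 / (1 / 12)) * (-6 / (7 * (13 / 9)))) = -71.80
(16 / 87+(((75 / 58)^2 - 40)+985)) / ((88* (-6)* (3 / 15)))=-47778355 / 5328576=-8.97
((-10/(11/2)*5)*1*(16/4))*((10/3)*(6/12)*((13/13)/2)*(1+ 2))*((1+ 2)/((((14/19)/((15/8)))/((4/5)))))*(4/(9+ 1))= -17100/77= -222.08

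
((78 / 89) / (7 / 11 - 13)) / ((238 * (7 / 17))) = -429 / 593096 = -0.00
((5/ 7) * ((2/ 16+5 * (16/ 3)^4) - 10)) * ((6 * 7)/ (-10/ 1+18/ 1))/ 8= 13075205/ 6912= 1891.67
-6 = -6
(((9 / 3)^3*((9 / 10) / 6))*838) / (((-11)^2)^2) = 33939 / 146410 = 0.23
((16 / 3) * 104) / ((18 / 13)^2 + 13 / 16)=4499456 / 22143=203.20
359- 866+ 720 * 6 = 3813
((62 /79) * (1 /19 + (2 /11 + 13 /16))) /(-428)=-108531 /56533664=-0.00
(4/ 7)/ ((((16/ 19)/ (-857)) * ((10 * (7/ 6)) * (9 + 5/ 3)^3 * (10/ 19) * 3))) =-8353179/ 321126400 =-0.03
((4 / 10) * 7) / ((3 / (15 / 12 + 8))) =259 / 30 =8.63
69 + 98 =167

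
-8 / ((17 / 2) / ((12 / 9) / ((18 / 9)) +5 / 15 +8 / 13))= -336 / 221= -1.52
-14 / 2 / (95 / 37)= -259 / 95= -2.73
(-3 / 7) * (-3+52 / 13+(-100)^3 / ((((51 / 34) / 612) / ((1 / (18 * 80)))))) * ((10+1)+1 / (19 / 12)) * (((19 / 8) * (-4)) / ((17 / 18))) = -99449649 / 7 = -14207092.71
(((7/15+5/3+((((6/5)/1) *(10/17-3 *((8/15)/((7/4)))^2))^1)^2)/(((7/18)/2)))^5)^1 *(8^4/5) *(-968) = -2171324319416125554956976172553788717004032319753783421736769814528/12589554103678619023739068385969582013785839080810546875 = -172470311619.83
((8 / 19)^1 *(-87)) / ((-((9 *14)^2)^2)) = 29 / 199537506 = 0.00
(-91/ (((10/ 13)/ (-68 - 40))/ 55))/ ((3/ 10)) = 2342340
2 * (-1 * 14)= -28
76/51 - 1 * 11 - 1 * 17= -1352/51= -26.51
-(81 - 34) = -47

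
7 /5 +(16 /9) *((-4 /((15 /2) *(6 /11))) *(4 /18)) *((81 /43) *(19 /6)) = -5249 /5805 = -0.90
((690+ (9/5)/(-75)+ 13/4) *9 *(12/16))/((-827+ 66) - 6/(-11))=-102944061/16730000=-6.15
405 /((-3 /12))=-1620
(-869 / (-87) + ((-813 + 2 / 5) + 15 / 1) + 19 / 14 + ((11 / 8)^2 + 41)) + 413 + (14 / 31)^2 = -61832216483 / 187279680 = -330.16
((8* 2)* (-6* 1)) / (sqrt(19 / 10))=-96* sqrt(190) / 19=-69.65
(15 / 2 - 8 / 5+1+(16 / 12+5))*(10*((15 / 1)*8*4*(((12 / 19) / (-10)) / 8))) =-9528 / 19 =-501.47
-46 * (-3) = 138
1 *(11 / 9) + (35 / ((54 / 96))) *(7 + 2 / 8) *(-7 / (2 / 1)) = -4733 / 3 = -1577.67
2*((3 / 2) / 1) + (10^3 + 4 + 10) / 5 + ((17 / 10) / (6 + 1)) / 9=129671 / 630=205.83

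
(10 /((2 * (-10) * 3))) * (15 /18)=-5 /36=-0.14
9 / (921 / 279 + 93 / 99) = 1023 / 482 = 2.12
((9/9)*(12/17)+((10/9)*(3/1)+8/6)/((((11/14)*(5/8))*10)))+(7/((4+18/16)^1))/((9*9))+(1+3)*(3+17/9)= 329588396/15525675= 21.23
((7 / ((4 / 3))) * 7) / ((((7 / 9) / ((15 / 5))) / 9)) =1275.75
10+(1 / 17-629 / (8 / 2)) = -10009 / 68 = -147.19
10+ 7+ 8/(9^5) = 1003841/59049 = 17.00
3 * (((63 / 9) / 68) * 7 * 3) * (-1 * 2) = -12.97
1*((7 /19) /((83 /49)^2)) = 16807 /130891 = 0.13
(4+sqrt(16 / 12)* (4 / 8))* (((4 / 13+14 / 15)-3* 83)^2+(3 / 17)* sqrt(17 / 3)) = (sqrt(3)+12)* (38025* sqrt(51)+39680481473) / 1939275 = 280980.32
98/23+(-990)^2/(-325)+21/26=-3010.62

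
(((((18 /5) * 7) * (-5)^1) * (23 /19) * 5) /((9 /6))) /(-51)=9.97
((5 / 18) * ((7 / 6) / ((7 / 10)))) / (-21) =-25 / 1134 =-0.02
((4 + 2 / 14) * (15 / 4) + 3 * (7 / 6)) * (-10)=-190.36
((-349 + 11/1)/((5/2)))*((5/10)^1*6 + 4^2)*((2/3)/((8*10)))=-3211/150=-21.41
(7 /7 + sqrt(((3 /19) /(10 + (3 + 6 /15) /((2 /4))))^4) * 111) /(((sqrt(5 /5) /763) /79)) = 2461015189 /40432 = 60868.01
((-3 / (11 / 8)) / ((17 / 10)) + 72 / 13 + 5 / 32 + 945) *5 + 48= 4795.06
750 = 750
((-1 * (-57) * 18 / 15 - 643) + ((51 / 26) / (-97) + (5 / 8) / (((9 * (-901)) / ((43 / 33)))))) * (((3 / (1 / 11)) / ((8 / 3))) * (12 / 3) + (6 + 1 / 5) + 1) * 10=-162875812227303 / 499910840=-325809.72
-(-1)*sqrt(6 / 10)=sqrt(15) / 5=0.77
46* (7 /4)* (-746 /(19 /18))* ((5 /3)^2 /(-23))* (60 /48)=326375 /38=8588.82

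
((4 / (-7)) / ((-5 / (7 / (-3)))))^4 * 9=256 / 5625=0.05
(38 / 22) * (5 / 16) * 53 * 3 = 15105 / 176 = 85.82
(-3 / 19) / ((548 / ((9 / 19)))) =-0.00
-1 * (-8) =8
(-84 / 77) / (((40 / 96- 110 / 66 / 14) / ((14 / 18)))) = -784 / 275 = -2.85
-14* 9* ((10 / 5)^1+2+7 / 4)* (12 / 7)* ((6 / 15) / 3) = -165.60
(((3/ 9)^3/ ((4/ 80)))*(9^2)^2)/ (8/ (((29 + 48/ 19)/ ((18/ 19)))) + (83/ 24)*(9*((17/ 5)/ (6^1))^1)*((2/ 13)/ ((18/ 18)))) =1513792800/ 920069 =1645.30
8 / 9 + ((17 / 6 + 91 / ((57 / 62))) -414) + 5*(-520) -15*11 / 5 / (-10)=-2486336 / 855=-2908.00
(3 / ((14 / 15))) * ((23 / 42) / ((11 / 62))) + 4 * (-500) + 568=-1533001 / 1078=-1422.08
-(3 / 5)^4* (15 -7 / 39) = -15606 / 8125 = -1.92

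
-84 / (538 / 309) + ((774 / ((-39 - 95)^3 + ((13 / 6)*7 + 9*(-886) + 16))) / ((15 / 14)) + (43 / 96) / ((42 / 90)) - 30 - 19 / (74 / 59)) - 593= -15810182223456707 / 23065927806880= -685.43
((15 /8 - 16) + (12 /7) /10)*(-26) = 50791 /140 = 362.79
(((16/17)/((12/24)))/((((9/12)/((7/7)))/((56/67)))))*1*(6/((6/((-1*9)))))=-21504/1139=-18.88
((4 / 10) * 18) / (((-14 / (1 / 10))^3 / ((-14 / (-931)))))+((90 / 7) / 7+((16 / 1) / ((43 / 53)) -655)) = -633.44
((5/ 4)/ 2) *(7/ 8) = 35/ 64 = 0.55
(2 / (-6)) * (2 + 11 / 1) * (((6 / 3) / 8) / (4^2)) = -0.07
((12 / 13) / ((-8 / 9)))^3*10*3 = -295245 / 8788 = -33.60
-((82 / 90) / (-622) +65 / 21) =-606163 / 195930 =-3.09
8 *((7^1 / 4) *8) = 112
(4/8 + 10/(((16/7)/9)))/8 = 4.98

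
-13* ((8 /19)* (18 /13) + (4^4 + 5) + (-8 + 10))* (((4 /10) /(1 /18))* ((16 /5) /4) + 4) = -3177124 /95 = -33443.41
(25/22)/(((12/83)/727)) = 1508525/264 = 5714.11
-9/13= -0.69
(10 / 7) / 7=10 / 49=0.20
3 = 3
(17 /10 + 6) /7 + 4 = 51 /10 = 5.10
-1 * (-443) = 443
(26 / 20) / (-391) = -13 / 3910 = -0.00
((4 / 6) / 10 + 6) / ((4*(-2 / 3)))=-91 / 40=-2.28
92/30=46/15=3.07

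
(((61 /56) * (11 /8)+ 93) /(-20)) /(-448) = 8467 /802816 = 0.01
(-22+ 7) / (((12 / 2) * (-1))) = 5 / 2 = 2.50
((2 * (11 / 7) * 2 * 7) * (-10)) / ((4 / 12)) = -1320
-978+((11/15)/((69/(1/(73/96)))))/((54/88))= -665019622/679995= -977.98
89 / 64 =1.39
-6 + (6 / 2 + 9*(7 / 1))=60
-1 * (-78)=78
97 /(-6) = -97 /6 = -16.17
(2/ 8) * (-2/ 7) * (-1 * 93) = 93/ 14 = 6.64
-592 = -592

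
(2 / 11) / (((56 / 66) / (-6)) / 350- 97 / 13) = -0.02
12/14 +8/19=170/133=1.28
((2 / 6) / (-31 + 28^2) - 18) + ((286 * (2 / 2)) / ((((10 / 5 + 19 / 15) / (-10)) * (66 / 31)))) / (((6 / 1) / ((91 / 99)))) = -42267416 / 521829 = -81.00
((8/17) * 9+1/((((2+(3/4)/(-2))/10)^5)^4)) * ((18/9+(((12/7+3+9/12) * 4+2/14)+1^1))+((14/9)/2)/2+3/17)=7666409190958464661590737992129784350648028/49431910778464959340321401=155090286218479344.75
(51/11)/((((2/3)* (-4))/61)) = -9333/88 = -106.06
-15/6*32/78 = -40/39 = -1.03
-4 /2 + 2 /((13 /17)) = 8 /13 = 0.62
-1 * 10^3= -1000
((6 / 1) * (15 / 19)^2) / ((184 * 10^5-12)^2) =675 / 61110000291225992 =0.00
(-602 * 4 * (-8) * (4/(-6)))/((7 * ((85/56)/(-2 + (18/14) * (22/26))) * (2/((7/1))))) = 12791296/3315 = 3858.61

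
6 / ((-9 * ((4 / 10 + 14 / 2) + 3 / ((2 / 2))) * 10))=-1 / 156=-0.01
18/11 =1.64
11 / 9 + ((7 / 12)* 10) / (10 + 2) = 41 / 24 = 1.71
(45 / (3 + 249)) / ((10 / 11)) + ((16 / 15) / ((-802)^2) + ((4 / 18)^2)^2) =0.20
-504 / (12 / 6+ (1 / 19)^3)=-1152312 / 4573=-251.98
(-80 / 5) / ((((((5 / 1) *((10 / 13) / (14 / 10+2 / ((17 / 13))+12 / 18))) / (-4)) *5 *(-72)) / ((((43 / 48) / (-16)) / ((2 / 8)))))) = 512603 / 13770000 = 0.04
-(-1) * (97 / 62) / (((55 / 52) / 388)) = 978536 / 1705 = 573.92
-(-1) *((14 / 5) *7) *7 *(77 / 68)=26411 / 170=155.36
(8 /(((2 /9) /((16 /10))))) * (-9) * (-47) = 121824 /5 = 24364.80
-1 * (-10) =10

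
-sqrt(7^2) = -7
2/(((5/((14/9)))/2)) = 56/45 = 1.24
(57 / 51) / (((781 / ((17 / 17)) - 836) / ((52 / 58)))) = -494 / 27115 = -0.02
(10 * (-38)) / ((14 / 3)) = -570 / 7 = -81.43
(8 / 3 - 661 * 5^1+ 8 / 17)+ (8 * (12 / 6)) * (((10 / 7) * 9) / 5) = -1164077 / 357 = -3260.72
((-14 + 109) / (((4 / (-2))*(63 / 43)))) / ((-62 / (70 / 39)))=20425 / 21762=0.94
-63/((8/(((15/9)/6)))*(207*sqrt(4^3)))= -35/26496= -0.00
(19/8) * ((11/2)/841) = 209/13456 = 0.02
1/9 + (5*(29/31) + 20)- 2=6358/279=22.79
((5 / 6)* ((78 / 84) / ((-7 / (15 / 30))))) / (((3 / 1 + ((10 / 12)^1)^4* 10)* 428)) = -1755 / 106307068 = -0.00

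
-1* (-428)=428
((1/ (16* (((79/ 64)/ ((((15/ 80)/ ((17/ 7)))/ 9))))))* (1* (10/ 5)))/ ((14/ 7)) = 7/ 16116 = 0.00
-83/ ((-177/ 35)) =2905/ 177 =16.41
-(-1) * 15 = 15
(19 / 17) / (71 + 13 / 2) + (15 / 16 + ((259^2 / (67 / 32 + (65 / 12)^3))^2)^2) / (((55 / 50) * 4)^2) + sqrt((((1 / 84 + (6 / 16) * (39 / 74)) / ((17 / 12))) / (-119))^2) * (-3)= 2442689364744195818252686834261714358737 / 1569992284559567717144423906240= 1555860744.52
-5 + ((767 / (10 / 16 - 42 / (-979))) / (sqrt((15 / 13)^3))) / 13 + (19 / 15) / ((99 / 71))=-6076 / 1485 + 6007144 * sqrt(195) / 1176975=67.18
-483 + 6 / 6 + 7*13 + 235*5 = 784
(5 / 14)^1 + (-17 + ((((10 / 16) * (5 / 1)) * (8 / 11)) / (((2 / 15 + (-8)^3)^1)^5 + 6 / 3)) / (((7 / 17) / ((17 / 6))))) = -68389455356709865841059 / 4109237660918079477172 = -16.64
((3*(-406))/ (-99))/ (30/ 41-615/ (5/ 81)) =-16646/ 13478949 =-0.00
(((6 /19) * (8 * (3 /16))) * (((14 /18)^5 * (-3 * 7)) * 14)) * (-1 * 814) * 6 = 2681456008 /13851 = 193592.95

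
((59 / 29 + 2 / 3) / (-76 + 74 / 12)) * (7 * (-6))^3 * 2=69642720 / 12151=5731.44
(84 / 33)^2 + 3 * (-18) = -47.52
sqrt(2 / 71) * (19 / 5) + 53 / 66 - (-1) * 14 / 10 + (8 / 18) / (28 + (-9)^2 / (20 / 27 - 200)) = 19 * sqrt(142) / 355 + 326143193 / 146968470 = 2.86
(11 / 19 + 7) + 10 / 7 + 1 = 1331 / 133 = 10.01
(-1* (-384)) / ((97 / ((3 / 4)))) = 288 / 97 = 2.97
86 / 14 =43 / 7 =6.14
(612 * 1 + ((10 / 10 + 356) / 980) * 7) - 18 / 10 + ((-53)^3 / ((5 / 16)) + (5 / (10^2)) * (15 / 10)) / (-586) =1425.73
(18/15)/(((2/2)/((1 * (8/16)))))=3/5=0.60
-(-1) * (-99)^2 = 9801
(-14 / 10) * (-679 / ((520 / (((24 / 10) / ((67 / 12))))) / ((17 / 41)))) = 1454418 / 4463875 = 0.33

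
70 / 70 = 1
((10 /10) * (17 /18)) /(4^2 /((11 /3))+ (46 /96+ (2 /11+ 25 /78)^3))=1193076456 /6277832863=0.19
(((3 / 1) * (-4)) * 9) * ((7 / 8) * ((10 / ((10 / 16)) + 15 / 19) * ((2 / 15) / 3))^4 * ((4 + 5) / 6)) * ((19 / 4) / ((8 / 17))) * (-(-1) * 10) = -4436.02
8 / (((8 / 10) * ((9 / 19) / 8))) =1520 / 9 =168.89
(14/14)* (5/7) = 5/7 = 0.71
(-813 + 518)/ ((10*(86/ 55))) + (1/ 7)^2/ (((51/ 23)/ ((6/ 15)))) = -40538363/ 2149140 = -18.86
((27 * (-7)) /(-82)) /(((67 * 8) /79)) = 14931 /43952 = 0.34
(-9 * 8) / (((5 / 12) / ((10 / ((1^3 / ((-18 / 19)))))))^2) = -13436928 / 361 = -37221.41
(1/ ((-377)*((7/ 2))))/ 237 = -2/ 625443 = -0.00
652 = 652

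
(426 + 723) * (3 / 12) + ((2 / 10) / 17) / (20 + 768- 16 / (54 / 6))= 86384697 / 300730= 287.25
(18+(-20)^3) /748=-3991 /374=-10.67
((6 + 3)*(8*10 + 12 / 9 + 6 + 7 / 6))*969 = 1543617 / 2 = 771808.50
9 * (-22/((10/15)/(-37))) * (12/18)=7326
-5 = -5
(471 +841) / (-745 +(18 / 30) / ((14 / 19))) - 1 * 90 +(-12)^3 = -94796914 / 52093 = -1819.76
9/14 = 0.64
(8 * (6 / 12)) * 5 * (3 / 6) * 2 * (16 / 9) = 320 / 9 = 35.56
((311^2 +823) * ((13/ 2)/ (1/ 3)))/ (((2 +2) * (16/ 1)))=475527/ 16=29720.44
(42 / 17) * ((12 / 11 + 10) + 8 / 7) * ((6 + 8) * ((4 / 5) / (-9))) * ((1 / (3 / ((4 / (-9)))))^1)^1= 140672 / 25245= 5.57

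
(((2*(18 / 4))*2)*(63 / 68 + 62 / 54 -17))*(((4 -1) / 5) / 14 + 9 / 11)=-356239 / 1540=-231.32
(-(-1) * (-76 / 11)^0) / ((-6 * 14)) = -0.01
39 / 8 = 4.88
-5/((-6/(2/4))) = 5/12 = 0.42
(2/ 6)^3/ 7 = 1/ 189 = 0.01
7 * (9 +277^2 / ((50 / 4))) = 1075781 / 25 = 43031.24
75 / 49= 1.53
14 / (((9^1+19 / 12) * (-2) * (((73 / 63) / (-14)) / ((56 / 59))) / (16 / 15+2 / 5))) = 30425472 / 2734945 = 11.12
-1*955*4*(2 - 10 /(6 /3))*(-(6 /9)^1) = -7640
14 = 14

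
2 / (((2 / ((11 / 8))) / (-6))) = -33 / 4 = -8.25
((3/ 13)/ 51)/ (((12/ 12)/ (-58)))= -58/ 221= -0.26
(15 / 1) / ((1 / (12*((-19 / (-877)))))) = 3.90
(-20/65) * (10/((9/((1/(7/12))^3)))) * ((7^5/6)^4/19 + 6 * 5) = -12766762607736115360/2287467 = -5581178923121.56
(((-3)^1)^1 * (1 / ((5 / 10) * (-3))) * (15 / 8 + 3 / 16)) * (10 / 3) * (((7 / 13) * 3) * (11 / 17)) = 12705 / 884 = 14.37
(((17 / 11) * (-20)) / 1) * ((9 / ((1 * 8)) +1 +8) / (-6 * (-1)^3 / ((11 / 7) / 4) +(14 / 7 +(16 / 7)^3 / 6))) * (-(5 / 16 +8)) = 942260445 / 6977216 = 135.05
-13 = -13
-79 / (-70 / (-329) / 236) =-438134 / 5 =-87626.80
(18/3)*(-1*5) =-30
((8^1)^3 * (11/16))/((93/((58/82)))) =10208/3813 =2.68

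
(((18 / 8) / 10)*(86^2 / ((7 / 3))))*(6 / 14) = 149769 / 490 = 305.65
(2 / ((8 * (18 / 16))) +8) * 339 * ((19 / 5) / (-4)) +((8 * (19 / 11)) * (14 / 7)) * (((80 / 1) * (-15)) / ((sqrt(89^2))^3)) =-616033300301 / 232639770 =-2648.01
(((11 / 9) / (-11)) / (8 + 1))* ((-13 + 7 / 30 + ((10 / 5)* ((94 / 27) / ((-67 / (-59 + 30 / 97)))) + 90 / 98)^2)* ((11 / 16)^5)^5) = -2922247451016218098447505231796087463307591 / 75909712675036858815312350028267907681867530240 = -0.00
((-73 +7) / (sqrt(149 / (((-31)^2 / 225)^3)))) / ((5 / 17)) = -11141834 * sqrt(149) / 838125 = -162.27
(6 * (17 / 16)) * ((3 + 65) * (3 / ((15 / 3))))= 2601 / 10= 260.10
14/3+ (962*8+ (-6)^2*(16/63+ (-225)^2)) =38434406/21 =1830209.81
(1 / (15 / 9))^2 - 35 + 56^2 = 77534 / 25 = 3101.36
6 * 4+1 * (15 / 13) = 327 / 13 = 25.15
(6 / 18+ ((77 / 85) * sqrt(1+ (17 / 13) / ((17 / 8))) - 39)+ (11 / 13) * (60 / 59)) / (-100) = 21748 / 57525 - 77 * sqrt(273) / 110500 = 0.37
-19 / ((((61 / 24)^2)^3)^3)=-132603794512103246181433344 / 136753052840548005895349735207881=-0.00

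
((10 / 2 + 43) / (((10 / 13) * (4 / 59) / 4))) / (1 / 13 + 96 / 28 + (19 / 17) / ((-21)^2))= 224257761 / 213685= 1049.48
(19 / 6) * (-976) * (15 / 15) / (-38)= 244 / 3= 81.33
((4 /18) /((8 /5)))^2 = 25 /1296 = 0.02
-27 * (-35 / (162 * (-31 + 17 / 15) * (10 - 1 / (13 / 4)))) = -325 / 16128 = -0.02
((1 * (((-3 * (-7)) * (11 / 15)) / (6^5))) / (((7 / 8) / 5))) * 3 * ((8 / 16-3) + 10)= 55 / 216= 0.25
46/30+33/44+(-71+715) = 38777/60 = 646.28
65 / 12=5.42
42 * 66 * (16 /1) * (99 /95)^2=434693952 /9025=48165.53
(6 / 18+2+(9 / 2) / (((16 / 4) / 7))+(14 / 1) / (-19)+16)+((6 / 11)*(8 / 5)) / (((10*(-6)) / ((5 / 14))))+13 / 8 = 1189037 / 43890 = 27.09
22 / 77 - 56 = -390 / 7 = -55.71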